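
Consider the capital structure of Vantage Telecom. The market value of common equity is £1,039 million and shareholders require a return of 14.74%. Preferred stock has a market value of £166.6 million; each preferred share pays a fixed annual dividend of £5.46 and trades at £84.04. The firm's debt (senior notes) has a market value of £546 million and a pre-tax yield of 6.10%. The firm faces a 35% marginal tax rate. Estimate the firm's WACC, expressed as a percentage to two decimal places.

Cost of preferred: Rp = 5.46 / 84.04 = 6.4969%.
Total capital V = 1039 + 166.6 + 546 = 1751.6.
Equity: weight = 1039/1751.6 = 0.5932; cost = 14.74%.
Preferred: weight = 166.6/1751.6 = 0.0951; cost = 6.4969%.
Senior notes: weight = 546/1751.6 = 0.3117; after-tax cost = 6.1% × (1 − 35%) = 3.9650%.
WACC = 0.5932 × 14.7400% + 0.0951 × 6.4969% + 0.3117 × 3.9650% = 10.5972%.

10.60%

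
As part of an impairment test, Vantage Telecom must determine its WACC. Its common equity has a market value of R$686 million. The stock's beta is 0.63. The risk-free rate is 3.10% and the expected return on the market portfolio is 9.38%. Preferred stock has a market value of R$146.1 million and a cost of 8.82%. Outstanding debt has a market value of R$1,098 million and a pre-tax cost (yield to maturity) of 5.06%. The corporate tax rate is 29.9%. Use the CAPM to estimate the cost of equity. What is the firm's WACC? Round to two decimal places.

Market risk premium = 9.38% − 3.1% = 6.28%.
Cost of equity via CAPM: Re = 3.1% + 0.63 × 6.28% = 7.0564%.
Total capital V = 686 + 146.1 + 1098 = 1930.1.
Equity: weight = 686/1930.1 = 0.3554; cost = 7.0564%.
Preferred: weight = 146.1/1930.1 = 0.0757; cost = 8.82%.
Debt: weight = 1098/1930.1 = 0.5689; after-tax cost = 5.06% × (1 − 29.9%) = 3.5471%.
WACC = 0.3554 × 7.0564% + 0.0757 × 8.8200% + 0.5689 × 3.5471% = 5.1935%.

5.19%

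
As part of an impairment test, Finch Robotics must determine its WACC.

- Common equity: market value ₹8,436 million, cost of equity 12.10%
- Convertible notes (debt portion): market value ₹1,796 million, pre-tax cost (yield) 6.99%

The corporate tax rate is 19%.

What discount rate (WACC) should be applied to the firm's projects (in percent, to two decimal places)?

Total capital V = 8436 + 1796 = 10232.
Equity: weight = 8436/10232 = 0.8245; cost = 12.1%.
Convertible notes (debt portion): weight = 1796/10232 = 0.1755; after-tax cost = 6.99% × (1 − 19%) = 5.6619%.
WACC = 0.8245 × 12.1000% + 0.1755 × 5.6619% = 10.9699%.

10.97%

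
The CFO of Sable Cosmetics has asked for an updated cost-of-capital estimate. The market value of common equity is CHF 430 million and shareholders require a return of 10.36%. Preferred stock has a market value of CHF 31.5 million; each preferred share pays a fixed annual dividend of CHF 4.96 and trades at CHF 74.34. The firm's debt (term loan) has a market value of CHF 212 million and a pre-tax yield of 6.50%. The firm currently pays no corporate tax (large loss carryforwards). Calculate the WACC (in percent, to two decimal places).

8.97%

Cost of preferred: Rp = 4.96 / 74.34 = 6.6720%.
Total capital V = 430 + 31.5 + 212 = 673.5.
Equity: weight = 430/673.5 = 0.6385; cost = 10.36%.
Preferred: weight = 31.5/673.5 = 0.0468; cost = 6.672%.
Term loan: weight = 212/673.5 = 0.3148; after-tax cost = 6.5% × (1 − 0%) = 6.5000%.
WACC = 0.6385 × 10.3600% + 0.0468 × 6.6720% + 0.3148 × 6.5000% = 8.9725%.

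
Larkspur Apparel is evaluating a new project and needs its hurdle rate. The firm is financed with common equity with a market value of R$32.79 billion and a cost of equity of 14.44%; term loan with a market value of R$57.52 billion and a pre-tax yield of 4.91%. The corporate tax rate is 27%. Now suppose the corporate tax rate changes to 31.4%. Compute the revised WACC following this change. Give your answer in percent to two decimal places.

7.39%

After the change:
Total capital V = 32.79 + 57.52 = 90.31.
Equity: weight = 32.79/90.31 = 0.3631; cost = 14.44%.
Term loan: weight = 57.52/90.31 = 0.6369; after-tax cost = 4.91% × (1 − 31.4%) = 3.3683%.
WACC = 0.3631 × 14.4400% + 0.6369 × 3.3683% = 7.3882%.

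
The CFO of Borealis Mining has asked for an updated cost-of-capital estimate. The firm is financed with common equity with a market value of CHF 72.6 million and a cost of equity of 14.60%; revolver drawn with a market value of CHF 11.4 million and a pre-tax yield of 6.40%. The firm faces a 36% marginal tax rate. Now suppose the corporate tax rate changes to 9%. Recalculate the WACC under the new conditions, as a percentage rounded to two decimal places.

After the change:
Total capital V = 72.6 + 11.4 = 84.
Equity: weight = 72.6/84 = 0.8643; cost = 14.6%.
Revolver drawn: weight = 11.4/84 = 0.1357; after-tax cost = 6.4% × (1 − 9%) = 5.8240%.
WACC = 0.8643 × 14.6000% + 0.1357 × 5.8240% = 13.4090%.

13.41%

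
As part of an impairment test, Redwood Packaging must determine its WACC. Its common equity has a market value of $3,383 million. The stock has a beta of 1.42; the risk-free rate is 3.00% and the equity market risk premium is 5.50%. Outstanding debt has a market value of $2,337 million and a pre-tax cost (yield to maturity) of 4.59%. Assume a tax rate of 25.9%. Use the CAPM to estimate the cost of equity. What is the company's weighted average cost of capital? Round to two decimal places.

7.78%

Cost of equity via CAPM: Re = 3.0% + 1.42 × 5.5% = 10.8100%.
Total capital V = 3383 + 2337 = 5720.
Equity: weight = 3383/5720 = 0.5914; cost = 10.81%.
Debt: weight = 2337/5720 = 0.4086; after-tax cost = 4.59% × (1 − 25.9%) = 3.4012%.
WACC = 0.5914 × 10.8100% + 0.4086 × 3.4012% = 7.7830%.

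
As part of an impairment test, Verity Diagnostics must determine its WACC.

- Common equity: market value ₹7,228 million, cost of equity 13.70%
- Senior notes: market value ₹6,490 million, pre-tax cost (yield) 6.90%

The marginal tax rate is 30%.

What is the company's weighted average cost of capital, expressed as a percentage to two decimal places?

Total capital V = 7228 + 6490 = 13718.
Equity: weight = 7228/13718 = 0.5269; cost = 13.7%.
Senior notes: weight = 6490/13718 = 0.4731; after-tax cost = 6.9% × (1 − 30%) = 4.8300%.
WACC = 0.5269 × 13.7000% + 0.4731 × 4.8300% = 9.5036%.

9.50%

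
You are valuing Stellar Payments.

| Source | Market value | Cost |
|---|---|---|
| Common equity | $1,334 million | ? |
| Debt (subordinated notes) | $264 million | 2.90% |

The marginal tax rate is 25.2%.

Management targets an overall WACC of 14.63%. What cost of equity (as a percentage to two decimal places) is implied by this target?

17.10%

Total capital V = 1334 + 264 = 1598.
Equity weight = 1334/1598 = 0.8348.
Subordinated notes weight = 264/1598 = 0.1652.
Debt contribution = 0.1652 × 2.9% × (1 − 25.2%) = 0.3584%.
Required equity contribution = 14.63% − 0.3584% = 14.2716%.
Re = 14.2716% / 0.8348 = 17.0960%.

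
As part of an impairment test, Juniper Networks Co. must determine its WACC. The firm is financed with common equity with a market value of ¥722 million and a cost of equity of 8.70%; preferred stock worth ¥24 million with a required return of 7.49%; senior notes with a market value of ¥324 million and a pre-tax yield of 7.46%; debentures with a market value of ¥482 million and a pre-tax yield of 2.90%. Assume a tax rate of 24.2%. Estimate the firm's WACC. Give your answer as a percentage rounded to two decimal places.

6.03%

Total capital V = 722 + 24 + 324 + 482 = 1552.
Equity: weight = 722/1552 = 0.4652; cost = 8.7%.
Preferred: weight = 24/1552 = 0.0155; cost = 7.49%.
Senior notes: weight = 324/1552 = 0.2088; after-tax cost = 7.46% × (1 − 24.2%) = 5.6547%.
Debentures: weight = 482/1552 = 0.3106; after-tax cost = 2.9% × (1 − 24.2%) = 2.1982%.
WACC = 0.4652 × 8.7000% + 0.0155 × 7.4900% + 0.2088 × 5.6547% + 0.3106 × 2.1982% = 6.0263%.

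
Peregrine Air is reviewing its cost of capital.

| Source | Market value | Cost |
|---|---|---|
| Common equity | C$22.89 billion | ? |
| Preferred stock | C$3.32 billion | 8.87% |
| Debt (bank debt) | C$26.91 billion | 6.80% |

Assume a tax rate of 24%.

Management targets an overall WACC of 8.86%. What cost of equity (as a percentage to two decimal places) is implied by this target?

13.20%

Total capital V = 22.89 + 3.32 + 26.91 = 53.12.
Equity weight = 22.89/53.12 = 0.4309.
Preferred weight = 3.32/53.12 = 0.0625.
Bank debt weight = 26.91/53.12 = 0.5066.
Debt contribution = 0.5066 × 6.8% × (1 − 24%) = 2.6181%.
Preferred contribution = 0.0625 × 8.87% = 0.5544%.
Required equity contribution = 8.86% − 3.1724% = 5.6876%.
Re = 5.6876% / 0.4309 = 13.1989%.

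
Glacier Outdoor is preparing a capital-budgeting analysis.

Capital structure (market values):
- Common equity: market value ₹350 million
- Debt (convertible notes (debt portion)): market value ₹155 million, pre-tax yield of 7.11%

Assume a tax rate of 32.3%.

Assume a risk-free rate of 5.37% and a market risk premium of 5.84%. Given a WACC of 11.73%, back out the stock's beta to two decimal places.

1.61

Total capital V = 350 + 155 = 505.
Equity weight = 350/505 = 0.6931.
Convertible notes (debt portion) weight = 155/505 = 0.3069.
Debt contribution = 0.3069 × 7.11% × (1 − 32.3%) = 1.4774%.
Required equity contribution = 11.73% − 1.4774% = 10.2526%  ⇒  Re = 14.7930%.
CAPM: 14.7930% = 5.37% + β × 5.84%  ⇒  β = 1.6135.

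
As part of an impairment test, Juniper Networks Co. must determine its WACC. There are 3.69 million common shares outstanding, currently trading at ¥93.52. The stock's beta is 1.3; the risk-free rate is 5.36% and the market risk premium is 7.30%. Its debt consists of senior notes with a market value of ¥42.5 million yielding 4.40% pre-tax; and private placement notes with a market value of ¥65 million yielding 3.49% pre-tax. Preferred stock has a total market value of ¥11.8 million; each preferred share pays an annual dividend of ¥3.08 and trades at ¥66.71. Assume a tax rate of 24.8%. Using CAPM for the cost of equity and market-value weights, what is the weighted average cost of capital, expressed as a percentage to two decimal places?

11.82%

Cost of equity via CAPM: Re = 5.36% + 1.3 × 7.3% = 14.8500%.
Cost of preferred: Rp = 3.08 / 66.71 = 4.6170%.
Market value of equity E = 93.52 × 3.69m = 345.0888m.
Total capital V = 345.0888 + 11.8 + 42.5 + 65 = 464.3888.
Equity: weight = 345.0888/464.3888 = 0.7431; cost = 14.85%.
Preferred: weight = 11.8/464.3888 = 0.0254; cost = 4.617%.
Senior notes: weight = 42.5/464.3888 = 0.0915; after-tax cost = 4.4% × (1 − 24.8%) = 3.3088%.
Private placement notes: weight = 65/464.3888 = 0.1400; after-tax cost = 3.49% × (1 − 24.8%) = 2.6245%.
WACC = 0.7431 × 14.8500% + 0.0254 × 4.6170% + 0.0915 × 3.3088% + 0.1400 × 2.6245% = 11.8226%.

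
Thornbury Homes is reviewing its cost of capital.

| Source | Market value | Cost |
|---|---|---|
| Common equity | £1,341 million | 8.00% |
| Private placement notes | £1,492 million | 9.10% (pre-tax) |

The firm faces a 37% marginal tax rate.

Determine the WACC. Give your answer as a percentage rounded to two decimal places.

6.81%

Total capital V = 1341 + 1492 = 2833.
Equity: weight = 1341/2833 = 0.4733; cost = 8%.
Private placement notes: weight = 1492/2833 = 0.5267; after-tax cost = 9.1% × (1 − 37%) = 5.7330%.
WACC = 0.4733 × 8.0000% + 0.5267 × 5.7330% = 6.8061%.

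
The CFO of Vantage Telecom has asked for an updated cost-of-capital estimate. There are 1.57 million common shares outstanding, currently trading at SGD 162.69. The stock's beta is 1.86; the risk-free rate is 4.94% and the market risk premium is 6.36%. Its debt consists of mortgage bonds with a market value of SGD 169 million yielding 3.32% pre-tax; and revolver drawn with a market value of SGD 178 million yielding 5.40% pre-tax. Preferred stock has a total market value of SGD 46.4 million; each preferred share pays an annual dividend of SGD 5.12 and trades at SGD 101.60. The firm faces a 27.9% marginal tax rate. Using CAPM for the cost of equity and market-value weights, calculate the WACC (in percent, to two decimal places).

Cost of equity via CAPM: Re = 4.94% + 1.86 × 6.36% = 16.7696%.
Cost of preferred: Rp = 5.12 / 101.6 = 5.0394%.
Market value of equity E = 162.69 × 1.57m = 255.4233m.
Total capital V = 255.4233 + 46.4 + 169 + 178 = 648.8233.
Equity: weight = 255.4233/648.8233 = 0.3937; cost = 16.7696%.
Preferred: weight = 46.4/648.8233 = 0.0715; cost = 5.0394%.
Mortgage bonds: weight = 169/648.8233 = 0.2605; after-tax cost = 3.32% × (1 − 27.9%) = 2.3937%.
Revolver drawn: weight = 178/648.8233 = 0.2743; after-tax cost = 5.4% × (1 − 27.9%) = 3.8934%.
WACC = 0.3937 × 16.7696% + 0.0715 × 5.0394% + 0.2605 × 2.3937% + 0.2743 × 3.8934% = 8.6537%.

8.65%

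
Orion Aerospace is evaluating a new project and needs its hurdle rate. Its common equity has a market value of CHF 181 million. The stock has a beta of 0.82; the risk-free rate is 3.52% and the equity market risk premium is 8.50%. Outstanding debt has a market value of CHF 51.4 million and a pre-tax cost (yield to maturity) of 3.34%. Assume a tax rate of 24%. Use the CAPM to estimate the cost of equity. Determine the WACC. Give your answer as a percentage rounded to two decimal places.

Cost of equity via CAPM: Re = 3.52% + 0.82 × 8.5% = 10.4900%.
Total capital V = 181 + 51.4 = 232.4.
Equity: weight = 181/232.4 = 0.7788; cost = 10.49%.
Debt: weight = 51.4/232.4 = 0.2212; after-tax cost = 3.34% × (1 − 24%) = 2.5384%.
WACC = 0.7788 × 10.4900% + 0.2212 × 2.5384% = 8.7313%.

8.73%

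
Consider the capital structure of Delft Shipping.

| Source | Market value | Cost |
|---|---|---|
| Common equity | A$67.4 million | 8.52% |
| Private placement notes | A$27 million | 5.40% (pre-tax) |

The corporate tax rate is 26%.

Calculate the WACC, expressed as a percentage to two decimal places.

7.23%

Total capital V = 67.4 + 27 = 94.4.
Equity: weight = 67.4/94.4 = 0.7140; cost = 8.52%.
Private placement notes: weight = 27/94.4 = 0.2860; after-tax cost = 5.4% × (1 − 26%) = 3.9960%.
WACC = 0.7140 × 8.5200% + 0.2860 × 3.9960% = 7.2261%.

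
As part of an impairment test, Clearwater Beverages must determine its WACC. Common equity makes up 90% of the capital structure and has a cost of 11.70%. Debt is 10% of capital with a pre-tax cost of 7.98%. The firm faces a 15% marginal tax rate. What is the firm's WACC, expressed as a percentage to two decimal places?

11.21%

After-tax cost of debt = 7.98% × (1 − 15%) = 6.7830%.
WACC = 0.900 × 11.7000% + 0.100 × 6.7830% = 11.2083%.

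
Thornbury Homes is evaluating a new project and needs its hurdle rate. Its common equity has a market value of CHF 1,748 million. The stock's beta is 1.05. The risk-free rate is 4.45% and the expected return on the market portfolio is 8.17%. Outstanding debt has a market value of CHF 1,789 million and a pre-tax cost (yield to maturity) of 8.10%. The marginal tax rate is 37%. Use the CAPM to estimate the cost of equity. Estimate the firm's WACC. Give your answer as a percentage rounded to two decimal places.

Market risk premium = 8.17% − 4.45% = 3.72%.
Cost of equity via CAPM: Re = 4.45% + 1.05 × 3.72% = 8.3560%.
Total capital V = 1748 + 1789 = 3537.
Equity: weight = 1748/3537 = 0.4942; cost = 8.356%.
Debt: weight = 1789/3537 = 0.5058; after-tax cost = 8.1% × (1 − 37%) = 5.1030%.
WACC = 0.4942 × 8.3560% + 0.5058 × 5.1030% = 6.7106%.

6.71%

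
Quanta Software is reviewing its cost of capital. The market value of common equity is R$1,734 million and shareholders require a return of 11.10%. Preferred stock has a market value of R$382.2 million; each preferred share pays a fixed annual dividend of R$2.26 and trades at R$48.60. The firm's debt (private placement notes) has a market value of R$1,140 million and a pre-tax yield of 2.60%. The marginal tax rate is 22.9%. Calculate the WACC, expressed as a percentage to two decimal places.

7.16%

Cost of preferred: Rp = 2.26 / 48.6 = 4.6502%.
Total capital V = 1734 + 382.2 + 1140 = 3256.2.
Equity: weight = 1734/3256.2 = 0.5325; cost = 11.1%.
Preferred: weight = 382.2/3256.2 = 0.1174; cost = 4.6502%.
Private placement notes: weight = 1140/3256.2 = 0.3501; after-tax cost = 2.6% × (1 − 22.9%) = 2.0046%.
WACC = 0.5325 × 11.1000% + 0.1174 × 4.6502% + 0.3501 × 2.0046% = 7.1586%.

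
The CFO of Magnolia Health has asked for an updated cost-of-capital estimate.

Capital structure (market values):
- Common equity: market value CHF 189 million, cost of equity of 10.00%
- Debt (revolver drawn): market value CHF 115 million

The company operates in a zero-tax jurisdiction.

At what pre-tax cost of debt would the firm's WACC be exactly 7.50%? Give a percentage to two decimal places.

Total capital V = 189 + 115 = 304.
Equity weight = 189/304 = 0.6217.
Revolver drawn weight = 115/304 = 0.3783.
Equity contribution = 0.6217 × 10% = 6.2171%.
Remaining for debt = 7.5% − 6.2171% = 1.2829%.
Rd × (1 − 0%) × 0.3783 = 1.2829%  ⇒  Rd = 3.3913%.

3.39%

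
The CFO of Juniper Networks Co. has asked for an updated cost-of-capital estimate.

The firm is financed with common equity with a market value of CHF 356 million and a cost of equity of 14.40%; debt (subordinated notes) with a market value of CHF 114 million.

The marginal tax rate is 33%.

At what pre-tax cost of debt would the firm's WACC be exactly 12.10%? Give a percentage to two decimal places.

7.34%

Total capital V = 356 + 114 = 470.
Equity weight = 356/470 = 0.7574.
Subordinated notes weight = 114/470 = 0.2426.
Equity contribution = 0.7574 × 14.4% = 10.9072%.
Remaining for debt = 12.1% − 10.9072% = 1.1928%.
Rd × (1 − 33%) × 0.2426 = 1.1928%  ⇒  Rd = 7.3396%.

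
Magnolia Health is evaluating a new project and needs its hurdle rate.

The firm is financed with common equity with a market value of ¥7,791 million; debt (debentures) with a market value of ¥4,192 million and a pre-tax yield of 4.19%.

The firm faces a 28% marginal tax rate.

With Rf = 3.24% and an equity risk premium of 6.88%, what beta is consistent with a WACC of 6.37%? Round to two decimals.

0.72

Total capital V = 7791 + 4192 = 11983.
Equity weight = 7791/11983 = 0.6502.
Debentures weight = 4192/11983 = 0.3498.
Debt contribution = 0.3498 × 4.19% × (1 − 28%) = 1.0554%.
Required equity contribution = 6.37% − 1.0554% = 5.3146%  ⇒  Re = 8.1742%.
CAPM: 8.1742% = 3.24% + β × 6.88%  ⇒  β = 0.7172.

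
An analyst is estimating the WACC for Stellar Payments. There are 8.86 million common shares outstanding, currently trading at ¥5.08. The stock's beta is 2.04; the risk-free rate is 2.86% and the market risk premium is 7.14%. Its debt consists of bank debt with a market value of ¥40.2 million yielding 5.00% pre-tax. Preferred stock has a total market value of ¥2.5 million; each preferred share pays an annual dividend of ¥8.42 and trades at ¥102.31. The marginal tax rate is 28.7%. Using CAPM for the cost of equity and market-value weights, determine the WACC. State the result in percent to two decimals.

10.81%

Cost of equity via CAPM: Re = 2.86% + 2.04 × 7.14% = 17.4256%.
Cost of preferred: Rp = 8.42 / 102.31 = 8.2299%.
Market value of equity E = 5.08 × 8.86m = 45.0088m.
Total capital V = 45.0088 + 2.5 + 40.2 = 87.7088.
Equity: weight = 45.0088/87.7088 = 0.5132; cost = 17.4256%.
Preferred: weight = 2.5/87.7088 = 0.0285; cost = 8.2299%.
Bank debt: weight = 40.2/87.7088 = 0.4583; after-tax cost = 5% × (1 − 28.7%) = 3.5650%.
WACC = 0.5132 × 17.4256% + 0.0285 × 8.2299% + 0.4583 × 3.5650% = 10.8107%.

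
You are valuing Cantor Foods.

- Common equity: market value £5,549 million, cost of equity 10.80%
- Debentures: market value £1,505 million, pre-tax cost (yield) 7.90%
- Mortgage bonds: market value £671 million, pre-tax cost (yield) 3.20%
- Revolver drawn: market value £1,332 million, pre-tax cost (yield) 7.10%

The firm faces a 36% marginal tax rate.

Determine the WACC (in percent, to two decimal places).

Total capital V = 5549 + 1505 + 671 + 1332 = 9057.
Equity: weight = 5549/9057 = 0.6127; cost = 10.8%.
Debentures: weight = 1505/9057 = 0.1662; after-tax cost = 7.9% × (1 − 36%) = 5.0560%.
Mortgage bonds: weight = 671/9057 = 0.0741; after-tax cost = 3.2% × (1 − 36%) = 2.0480%.
Revolver drawn: weight = 1332/9057 = 0.1471; after-tax cost = 7.1% × (1 − 36%) = 4.5440%.
WACC = 0.6127 × 10.8000% + 0.1662 × 5.0560% + 0.0741 × 2.0480% + 0.1471 × 4.5440% = 8.2771%.

8.28%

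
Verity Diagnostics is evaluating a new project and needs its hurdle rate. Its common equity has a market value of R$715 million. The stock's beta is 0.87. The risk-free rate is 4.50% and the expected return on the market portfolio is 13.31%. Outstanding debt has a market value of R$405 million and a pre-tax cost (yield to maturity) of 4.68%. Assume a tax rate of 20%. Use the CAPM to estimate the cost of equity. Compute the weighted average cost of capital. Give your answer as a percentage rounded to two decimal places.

Market risk premium = 13.31% − 4.5% = 8.81%.
Cost of equity via CAPM: Re = 4.5% + 0.87 × 8.81% = 12.1647%.
Total capital V = 715 + 405 = 1120.
Equity: weight = 715/1120 = 0.6384; cost = 12.1647%.
Debt: weight = 405/1120 = 0.3616; after-tax cost = 4.68% × (1 − 20%) = 3.7440%.
WACC = 0.6384 × 12.1647% + 0.3616 × 3.7440% = 9.1197%.

9.12%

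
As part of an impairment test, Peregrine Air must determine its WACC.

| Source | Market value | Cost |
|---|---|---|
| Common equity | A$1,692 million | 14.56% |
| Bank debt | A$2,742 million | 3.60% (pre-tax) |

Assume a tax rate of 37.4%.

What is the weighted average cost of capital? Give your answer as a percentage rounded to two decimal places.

Total capital V = 1692 + 2742 = 4434.
Equity: weight = 1692/4434 = 0.3816; cost = 14.56%.
Bank debt: weight = 2742/4434 = 0.6184; after-tax cost = 3.6% × (1 − 37.4%) = 2.2536%.
WACC = 0.3816 × 14.5600% + 0.6184 × 2.2536% = 6.9497%.

6.95%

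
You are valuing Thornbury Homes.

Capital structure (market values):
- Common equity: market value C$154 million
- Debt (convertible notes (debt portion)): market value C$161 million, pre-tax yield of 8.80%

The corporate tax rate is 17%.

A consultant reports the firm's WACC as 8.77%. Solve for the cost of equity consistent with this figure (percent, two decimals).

10.30%

Total capital V = 154 + 161 = 315.
Equity weight = 154/315 = 0.4889.
Convertible notes (debt portion) weight = 161/315 = 0.5111.
Debt contribution = 0.5111 × 8.8% × (1 − 17%) = 3.7332%.
Required equity contribution = 8.77% − 3.7332% = 5.0368%.
Re = 5.0368% / 0.4889 = 10.3026%.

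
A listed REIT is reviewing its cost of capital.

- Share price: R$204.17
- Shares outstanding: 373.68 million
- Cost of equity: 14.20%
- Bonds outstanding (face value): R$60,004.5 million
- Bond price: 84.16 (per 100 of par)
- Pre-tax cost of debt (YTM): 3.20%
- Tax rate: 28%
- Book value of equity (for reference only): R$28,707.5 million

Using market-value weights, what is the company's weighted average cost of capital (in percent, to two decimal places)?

Market value of equity E = 204.17 × 373.68m = 76294.2456m. Market value of debt D = 60004.5m × 84.16/100 = 50499.7872m.
Total capital V = 76294.2456 + 50499.7872 = 126794.0328.
Equity: weight = 76294.2456/126794.0328 = 0.6017; cost = 14.2%.
Bonds outstanding: weight = 50499.7872/126794.0328 = 0.3983; after-tax cost = 3.2% × (1 − 28%) = 2.3040%.
WACC = 0.6017 × 14.2000% + 0.3983 × 2.3040% = 9.4620%.

9.46%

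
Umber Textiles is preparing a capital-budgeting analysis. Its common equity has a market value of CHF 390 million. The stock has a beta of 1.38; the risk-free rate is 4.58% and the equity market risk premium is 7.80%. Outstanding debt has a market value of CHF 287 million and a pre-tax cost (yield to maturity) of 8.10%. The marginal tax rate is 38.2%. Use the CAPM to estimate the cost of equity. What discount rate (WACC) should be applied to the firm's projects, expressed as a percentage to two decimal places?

Cost of equity via CAPM: Re = 4.58% + 1.38 × 7.8% = 15.3440%.
Total capital V = 390 + 287 = 677.
Equity: weight = 390/677 = 0.5761; cost = 15.344%.
Debt: weight = 287/677 = 0.4239; after-tax cost = 8.1% × (1 − 38.2%) = 5.0058%.
WACC = 0.5761 × 15.3440% + 0.4239 × 5.0058% = 10.9613%.

10.96%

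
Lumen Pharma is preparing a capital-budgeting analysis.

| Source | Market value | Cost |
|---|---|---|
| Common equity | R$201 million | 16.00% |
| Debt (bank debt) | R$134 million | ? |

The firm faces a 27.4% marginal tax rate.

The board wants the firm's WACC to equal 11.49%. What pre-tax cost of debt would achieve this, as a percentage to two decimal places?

Total capital V = 201 + 134 = 335.
Equity weight = 201/335 = 0.6000.
Bank debt weight = 134/335 = 0.4000.
Equity contribution = 0.6000 × 16% = 9.6000%.
Remaining for debt = 11.49% − 9.6000% = 1.8900%.
Rd × (1 − 27.4%) × 0.4000 = 1.8900%  ⇒  Rd = 6.5083%.

6.51%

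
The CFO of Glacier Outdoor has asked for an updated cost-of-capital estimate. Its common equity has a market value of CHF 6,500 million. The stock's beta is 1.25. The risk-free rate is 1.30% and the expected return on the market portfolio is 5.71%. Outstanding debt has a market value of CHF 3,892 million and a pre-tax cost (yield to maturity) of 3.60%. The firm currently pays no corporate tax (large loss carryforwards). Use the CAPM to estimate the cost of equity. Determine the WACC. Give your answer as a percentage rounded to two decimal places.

Market risk premium = 5.71% − 1.3% = 4.41%.
Cost of equity via CAPM: Re = 1.3% + 1.25 × 4.41% = 6.8125%.
Total capital V = 6500 + 3892 = 10392.
Equity: weight = 6500/10392 = 0.6255; cost = 6.8125%.
Debt: weight = 3892/10392 = 0.3745; after-tax cost = 3.6% × (1 − 0%) = 3.6000%.
WACC = 0.6255 × 6.8125% + 0.3745 × 3.6000% = 5.6094%.

5.61%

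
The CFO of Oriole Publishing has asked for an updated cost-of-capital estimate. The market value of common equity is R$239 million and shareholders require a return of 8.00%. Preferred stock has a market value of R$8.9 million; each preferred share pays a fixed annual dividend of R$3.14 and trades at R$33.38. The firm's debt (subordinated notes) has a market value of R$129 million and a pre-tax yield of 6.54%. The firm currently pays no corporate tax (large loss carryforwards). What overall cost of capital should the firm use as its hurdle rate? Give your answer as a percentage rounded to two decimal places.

7.53%

Cost of preferred: Rp = 3.14 / 33.38 = 9.4068%.
Total capital V = 239 + 8.9 + 129 = 376.9.
Equity: weight = 239/376.9 = 0.6341; cost = 8%.
Preferred: weight = 8.9/376.9 = 0.0236; cost = 9.4068%.
Subordinated notes: weight = 129/376.9 = 0.3423; after-tax cost = 6.54% × (1 − 0%) = 6.5400%.
WACC = 0.6341 × 8.0000% + 0.0236 × 9.4068% + 0.3423 × 6.5400% = 7.5335%.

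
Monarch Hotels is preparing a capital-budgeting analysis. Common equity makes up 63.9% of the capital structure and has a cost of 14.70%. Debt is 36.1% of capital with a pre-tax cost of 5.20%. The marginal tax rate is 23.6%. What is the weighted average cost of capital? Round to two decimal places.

After-tax cost of debt = 5.2% × (1 − 23.6%) = 3.9728%.
WACC = 0.639 × 14.7000% + 0.361 × 3.9728% = 10.8275%.

10.83%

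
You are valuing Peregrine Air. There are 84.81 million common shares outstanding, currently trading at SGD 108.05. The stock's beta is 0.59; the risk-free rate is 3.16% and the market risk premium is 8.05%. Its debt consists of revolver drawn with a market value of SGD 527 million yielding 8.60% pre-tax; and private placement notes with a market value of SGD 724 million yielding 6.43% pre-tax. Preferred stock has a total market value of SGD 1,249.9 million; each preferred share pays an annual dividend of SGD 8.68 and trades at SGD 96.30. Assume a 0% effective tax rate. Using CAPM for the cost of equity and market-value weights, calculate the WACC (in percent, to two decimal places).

7.97%

Cost of equity via CAPM: Re = 3.16% + 0.59 × 8.05% = 7.9095%.
Cost of preferred: Rp = 8.68 / 96.3 = 9.0135%.
Market value of equity E = 108.05 × 84.81m = 9163.7205m.
Total capital V = 9163.7205 + 1249.9 + 527 + 724 = 11664.6205.
Equity: weight = 9163.7205/11664.6205 = 0.7856; cost = 7.9095%.
Preferred: weight = 1249.9/11664.6205 = 0.1072; cost = 9.0135%.
Revolver drawn: weight = 527/11664.6205 = 0.0452; after-tax cost = 8.6% × (1 − 0%) = 8.6000%.
Private placement notes: weight = 724/11664.6205 = 0.0621; after-tax cost = 6.43% × (1 − 0%) = 6.4300%.
WACC = 0.7856 × 7.9095% + 0.1072 × 9.0135% + 0.0452 × 8.6000% + 0.0621 × 6.4300% = 7.9672%.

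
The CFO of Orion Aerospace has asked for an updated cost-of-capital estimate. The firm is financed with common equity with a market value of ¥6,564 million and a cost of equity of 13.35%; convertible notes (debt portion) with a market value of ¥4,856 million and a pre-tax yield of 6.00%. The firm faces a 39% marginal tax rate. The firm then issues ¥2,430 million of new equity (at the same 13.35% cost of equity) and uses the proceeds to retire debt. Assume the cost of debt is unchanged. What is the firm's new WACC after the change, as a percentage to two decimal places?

11.29%

After the change:
Total capital V = 8994 + 2426 = 11420.
Equity: weight = 8994/11420 = 0.7876; cost = 13.35%.
Convertible notes (debt portion): weight = 2426/11420 = 0.2124; after-tax cost = 6% × (1 − 39%) = 3.6600%.
WACC = 0.7876 × 13.3500% + 0.2124 × 3.6600% = 11.2915%.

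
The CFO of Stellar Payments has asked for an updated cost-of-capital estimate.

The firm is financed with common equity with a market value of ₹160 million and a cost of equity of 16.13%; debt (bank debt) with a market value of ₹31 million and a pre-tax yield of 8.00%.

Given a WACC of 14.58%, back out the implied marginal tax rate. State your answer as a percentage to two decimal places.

Total capital V = 160 + 31 = 191.
Equity weight = 160/191 = 0.8377.
Bank debt weight = 31/191 = 0.1623.
Equity contribution = 0.8377 × 16.13% = 13.5120%.
Debt contribution must be 14.58% − 13.5120% = 1.0680%.
0.1623 × 8% × (1 − T) = 1.0680%  ⇒  (1 − T) = 0.8225.
T = 17.7500%.

17.75%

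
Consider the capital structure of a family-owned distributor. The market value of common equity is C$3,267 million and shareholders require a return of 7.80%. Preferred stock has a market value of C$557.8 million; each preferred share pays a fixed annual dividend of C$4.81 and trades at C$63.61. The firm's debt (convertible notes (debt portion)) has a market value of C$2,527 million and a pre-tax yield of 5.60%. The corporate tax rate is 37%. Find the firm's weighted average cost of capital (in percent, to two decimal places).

Cost of preferred: Rp = 4.81 / 63.61 = 7.5617%.
Total capital V = 3267 + 557.8 + 2527 = 6351.8.
Equity: weight = 3267/6351.8 = 0.5143; cost = 7.8%.
Preferred: weight = 557.8/6351.8 = 0.0878; cost = 7.5617%.
Convertible notes (debt portion): weight = 2527/6351.8 = 0.3978; after-tax cost = 5.6% × (1 − 37%) = 3.5280%.
WACC = 0.5143 × 7.8000% + 0.0878 × 7.5617% + 0.3978 × 3.5280% = 6.0795%.

6.08%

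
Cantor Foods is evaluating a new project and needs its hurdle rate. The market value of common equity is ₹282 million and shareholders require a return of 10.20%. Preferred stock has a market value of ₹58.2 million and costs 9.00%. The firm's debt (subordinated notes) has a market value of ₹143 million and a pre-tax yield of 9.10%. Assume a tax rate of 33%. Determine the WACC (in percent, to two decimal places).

Total capital V = 282 + 58.2 + 143 = 483.2.
Equity: weight = 282/483.2 = 0.5836; cost = 10.2%.
Preferred: weight = 58.2/483.2 = 0.1204; cost = 9%.
Subordinated notes: weight = 143/483.2 = 0.2959; after-tax cost = 9.1% × (1 − 33%) = 6.0970%.
WACC = 0.5836 × 10.2000% + 0.1204 × 9.0000% + 0.2959 × 6.0970% = 8.8412%.

8.84%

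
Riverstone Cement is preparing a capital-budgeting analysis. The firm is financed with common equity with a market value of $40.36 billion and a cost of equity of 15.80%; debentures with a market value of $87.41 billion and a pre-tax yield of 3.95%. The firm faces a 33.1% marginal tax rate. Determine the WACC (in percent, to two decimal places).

Total capital V = 40.36 + 87.41 = 127.77.
Equity: weight = 40.36/127.77 = 0.3159; cost = 15.8%.
Debentures: weight = 87.41/127.77 = 0.6841; after-tax cost = 3.95% × (1 − 33.1%) = 2.6426%.
WACC = 0.3159 × 15.8000% + 0.6841 × 2.6426% = 6.7987%.

6.80%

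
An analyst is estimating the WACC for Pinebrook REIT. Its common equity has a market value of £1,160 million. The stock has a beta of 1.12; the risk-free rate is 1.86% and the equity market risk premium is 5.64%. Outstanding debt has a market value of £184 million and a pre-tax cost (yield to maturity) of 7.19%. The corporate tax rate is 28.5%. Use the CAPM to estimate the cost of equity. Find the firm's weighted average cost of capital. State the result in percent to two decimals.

7.76%

Cost of equity via CAPM: Re = 1.86% + 1.12 × 5.64% = 8.1768%.
Total capital V = 1160 + 184 = 1344.
Equity: weight = 1160/1344 = 0.8631; cost = 8.1768%.
Debt: weight = 184/1344 = 0.1369; after-tax cost = 7.19% × (1 − 28.5%) = 5.1409%.
WACC = 0.8631 × 8.1768% + 0.1369 × 5.1409% = 7.7612%.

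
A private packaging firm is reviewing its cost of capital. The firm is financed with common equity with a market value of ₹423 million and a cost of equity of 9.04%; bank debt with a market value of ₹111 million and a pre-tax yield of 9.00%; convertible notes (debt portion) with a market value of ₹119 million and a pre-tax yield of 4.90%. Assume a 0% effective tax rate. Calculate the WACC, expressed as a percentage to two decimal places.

Total capital V = 423 + 111 + 119 = 653.
Equity: weight = 423/653 = 0.6478; cost = 9.04%.
Bank debt: weight = 111/653 = 0.1700; after-tax cost = 9% × (1 − 0%) = 9.0000%.
Convertible notes (debt portion): weight = 119/653 = 0.1822; after-tax cost = 4.9% × (1 − 0%) = 4.9000%.
WACC = 0.6478 × 9.0400% + 0.1700 × 9.0000% + 0.1822 × 4.9000% = 8.2787%.

8.28%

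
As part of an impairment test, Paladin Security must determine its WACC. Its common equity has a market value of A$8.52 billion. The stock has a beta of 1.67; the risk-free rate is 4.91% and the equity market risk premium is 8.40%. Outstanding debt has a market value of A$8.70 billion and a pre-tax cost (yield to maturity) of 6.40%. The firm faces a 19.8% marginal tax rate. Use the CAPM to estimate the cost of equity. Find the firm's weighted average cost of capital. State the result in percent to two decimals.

Cost of equity via CAPM: Re = 4.91% + 1.67 × 8.4% = 18.9380%.
Total capital V = 8.52 + 8.7 = 17.22.
Equity: weight = 8.52/17.22 = 0.4948; cost = 18.938%.
Debt: weight = 8.7/17.22 = 0.5052; after-tax cost = 6.4% × (1 − 19.8%) = 5.1328%.
WACC = 0.4948 × 18.9380% + 0.5052 × 5.1328% = 11.9632%.

11.96%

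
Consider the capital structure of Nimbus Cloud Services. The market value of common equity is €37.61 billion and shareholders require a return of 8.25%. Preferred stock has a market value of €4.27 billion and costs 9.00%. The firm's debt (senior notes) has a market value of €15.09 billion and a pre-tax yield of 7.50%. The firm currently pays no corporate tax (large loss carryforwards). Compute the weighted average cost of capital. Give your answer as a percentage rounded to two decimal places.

Total capital V = 37.61 + 4.27 + 15.09 = 56.97.
Equity: weight = 37.61/56.97 = 0.6602; cost = 8.25%.
Preferred: weight = 4.27/56.97 = 0.0750; cost = 9%.
Senior notes: weight = 15.09/56.97 = 0.2649; after-tax cost = 7.5% × (1 − 0%) = 7.5000%.
WACC = 0.6602 × 8.2500% + 0.0750 × 9.0000% + 0.2649 × 7.5000% = 8.1076%.

8.11%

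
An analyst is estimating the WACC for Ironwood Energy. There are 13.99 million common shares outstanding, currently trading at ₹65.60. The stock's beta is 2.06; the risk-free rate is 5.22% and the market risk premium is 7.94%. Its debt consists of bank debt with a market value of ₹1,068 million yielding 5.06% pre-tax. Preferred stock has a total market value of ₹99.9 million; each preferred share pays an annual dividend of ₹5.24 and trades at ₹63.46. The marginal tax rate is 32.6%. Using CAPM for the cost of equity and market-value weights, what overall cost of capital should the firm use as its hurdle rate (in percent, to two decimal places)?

Cost of equity via CAPM: Re = 5.22% + 2.06 × 7.94% = 21.5764%.
Cost of preferred: Rp = 5.24 / 63.46 = 8.2572%.
Market value of equity E = 65.6 × 13.99m = 917.744m.
Total capital V = 917.744 + 99.9 + 1068 = 2085.644.
Equity: weight = 917.744/2085.644 = 0.4400; cost = 21.5764%.
Preferred: weight = 99.9/2085.644 = 0.0479; cost = 8.2572%.
Bank debt: weight = 1068/2085.644 = 0.5121; after-tax cost = 5.06% × (1 − 32.6%) = 3.4104%.
WACC = 0.4400 × 21.5764% + 0.0479 × 8.2572% + 0.5121 × 3.4104% = 11.6361%.

11.64%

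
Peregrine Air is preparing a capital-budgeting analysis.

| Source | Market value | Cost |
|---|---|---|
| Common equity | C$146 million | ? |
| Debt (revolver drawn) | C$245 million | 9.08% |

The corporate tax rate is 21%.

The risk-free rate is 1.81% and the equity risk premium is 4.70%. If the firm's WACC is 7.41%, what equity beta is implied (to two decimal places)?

Total capital V = 146 + 245 = 391.
Equity weight = 146/391 = 0.3734.
Revolver drawn weight = 245/391 = 0.6266.
Debt contribution = 0.6266 × 9.08% × (1 − 21%) = 4.4947%.
Required equity contribution = 7.41% − 4.4947% = 2.9153%  ⇒  Re = 7.8074%.
CAPM: 7.8074% = 1.81% + β × 4.7%  ⇒  β = 1.2760.

1.28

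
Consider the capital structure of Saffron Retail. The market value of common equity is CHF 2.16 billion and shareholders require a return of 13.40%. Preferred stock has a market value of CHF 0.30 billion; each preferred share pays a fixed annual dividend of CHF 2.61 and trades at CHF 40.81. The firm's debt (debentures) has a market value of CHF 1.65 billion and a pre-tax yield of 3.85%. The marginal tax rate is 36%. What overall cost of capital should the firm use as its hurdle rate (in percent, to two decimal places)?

Cost of preferred: Rp = 2.61 / 40.81 = 6.3955%.
Total capital V = 2.16 + 0.3 + 1.65 = 4.11.
Equity: weight = 2.16/4.11 = 0.5255; cost = 13.4%.
Preferred: weight = 0.3/4.11 = 0.0730; cost = 6.3955%.
Debentures: weight = 1.65/4.11 = 0.4015; after-tax cost = 3.85% × (1 − 36%) = 2.4640%.
WACC = 0.5255 × 13.4000% + 0.0730 × 6.3955% + 0.4015 × 2.4640% = 8.4984%.

8.50%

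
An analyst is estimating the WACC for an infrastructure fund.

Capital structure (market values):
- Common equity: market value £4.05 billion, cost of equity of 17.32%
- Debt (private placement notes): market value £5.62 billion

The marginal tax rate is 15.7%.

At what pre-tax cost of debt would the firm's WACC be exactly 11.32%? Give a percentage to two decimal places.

8.30%

Total capital V = 4.05 + 5.62 = 9.67.
Equity weight = 4.05/9.67 = 0.4188.
Private placement notes weight = 5.62/9.67 = 0.5812.
Equity contribution = 0.4188 × 17.32% = 7.2540%.
Remaining for debt = 11.32% − 7.2540% = 4.0660%.
Rd × (1 − 15.7%) × 0.5812 = 4.0660%  ⇒  Rd = 8.2991%.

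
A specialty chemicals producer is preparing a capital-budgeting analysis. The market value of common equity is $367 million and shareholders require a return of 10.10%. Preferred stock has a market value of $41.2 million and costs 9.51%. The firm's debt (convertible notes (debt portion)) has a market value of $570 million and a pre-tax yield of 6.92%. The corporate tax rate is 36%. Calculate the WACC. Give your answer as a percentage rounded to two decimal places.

Total capital V = 367 + 41.2 + 570 = 978.2.
Equity: weight = 367/978.2 = 0.3752; cost = 10.1%.
Preferred: weight = 41.2/978.2 = 0.0421; cost = 9.51%.
Convertible notes (debt portion): weight = 570/978.2 = 0.5827; after-tax cost = 6.92% × (1 − 36%) = 4.4288%.
WACC = 0.3752 × 10.1000% + 0.0421 × 9.5100% + 0.5827 × 4.4288% = 6.7705%.

6.77%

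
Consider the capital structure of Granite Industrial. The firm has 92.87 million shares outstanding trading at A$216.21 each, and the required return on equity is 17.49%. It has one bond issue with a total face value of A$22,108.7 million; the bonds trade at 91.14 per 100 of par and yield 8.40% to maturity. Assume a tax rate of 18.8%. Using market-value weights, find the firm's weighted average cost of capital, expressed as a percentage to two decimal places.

12.15%

Market value of equity E = 216.21 × 92.87m = 20079.4227m. Market value of debt D = 22108.7m × 91.14/100 = 20149.86918m.
Total capital V = 20079.4227 + 20149.86918 = 40229.29188.
Equity: weight = 20079.4227/40229.29188 = 0.4991; cost = 17.49%.
Bonds outstanding: weight = 20149.86918/40229.29188 = 0.5009; after-tax cost = 8.4% × (1 − 18.8%) = 6.8208%.
WACC = 0.4991 × 17.4900% + 0.5009 × 6.8208% = 12.1461%.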